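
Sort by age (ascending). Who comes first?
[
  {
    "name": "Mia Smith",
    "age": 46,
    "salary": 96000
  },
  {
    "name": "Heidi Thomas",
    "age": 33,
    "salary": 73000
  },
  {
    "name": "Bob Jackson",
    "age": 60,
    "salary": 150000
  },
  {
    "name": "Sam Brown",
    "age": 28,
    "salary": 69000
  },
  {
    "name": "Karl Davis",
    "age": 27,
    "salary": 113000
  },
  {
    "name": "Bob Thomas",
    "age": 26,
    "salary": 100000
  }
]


Sort by: age (ascending)

Sorted order:
  1. Bob Thomas (age = 26)
  2. Karl Davis (age = 27)
  3. Sam Brown (age = 28)
  4. Heidi Thomas (age = 33)
  5. Mia Smith (age = 46)
  6. Bob Jackson (age = 60)

First: Bob Thomas

Bob Thomas


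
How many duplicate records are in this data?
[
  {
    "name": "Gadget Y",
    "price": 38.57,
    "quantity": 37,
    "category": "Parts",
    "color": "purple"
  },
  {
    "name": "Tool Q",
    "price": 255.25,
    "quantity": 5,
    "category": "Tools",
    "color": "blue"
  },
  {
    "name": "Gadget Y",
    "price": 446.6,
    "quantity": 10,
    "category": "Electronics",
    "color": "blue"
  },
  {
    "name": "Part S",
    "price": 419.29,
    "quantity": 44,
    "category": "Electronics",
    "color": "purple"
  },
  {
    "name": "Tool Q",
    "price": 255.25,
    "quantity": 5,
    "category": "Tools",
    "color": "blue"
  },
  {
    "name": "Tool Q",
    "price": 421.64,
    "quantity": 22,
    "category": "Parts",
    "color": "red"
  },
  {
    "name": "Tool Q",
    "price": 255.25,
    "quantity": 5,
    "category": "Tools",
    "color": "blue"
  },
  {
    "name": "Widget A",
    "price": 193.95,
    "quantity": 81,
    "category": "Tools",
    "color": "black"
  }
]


Checking 8 records for duplicates:

  Row 1: Gadget Y ($38.57, qty 37)
  Row 2: Tool Q ($255.25, qty 5)
  Row 3: Gadget Y ($446.6, qty 10)
  Row 4: Part S ($419.29, qty 44)
  Row 5: Tool Q ($255.25, qty 5) <-- DUPLICATE
  Row 6: Tool Q ($421.64, qty 22)
  Row 7: Tool Q ($255.25, qty 5) <-- DUPLICATE
  Row 8: Widget A ($193.95, qty 81)

Duplicates found: 2
Unique records: 6

2 duplicates, 6 unique


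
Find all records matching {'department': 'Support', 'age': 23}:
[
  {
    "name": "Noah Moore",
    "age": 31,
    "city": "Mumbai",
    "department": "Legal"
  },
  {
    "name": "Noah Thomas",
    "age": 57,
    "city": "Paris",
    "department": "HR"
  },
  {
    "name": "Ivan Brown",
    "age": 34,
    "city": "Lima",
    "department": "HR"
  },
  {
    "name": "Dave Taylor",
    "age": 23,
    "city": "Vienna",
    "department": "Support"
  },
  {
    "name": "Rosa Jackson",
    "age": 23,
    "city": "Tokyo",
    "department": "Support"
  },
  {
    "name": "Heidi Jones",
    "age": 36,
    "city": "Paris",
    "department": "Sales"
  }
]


Search criteria: {'department': 'Support', 'age': 23}

Checking 6 records:
  Noah Moore: {department: Legal, age: 31}
  Noah Thomas: {department: HR, age: 57}
  Ivan Brown: {department: HR, age: 34}
  Dave Taylor: {department: Support, age: 23} <-- MATCH
  Rosa Jackson: {department: Support, age: 23} <-- MATCH
  Heidi Jones: {department: Sales, age: 36}

Matches: ["Dave Taylor", "Rosa Jackson"]

["Dave Taylor", "Rosa Jackson"]


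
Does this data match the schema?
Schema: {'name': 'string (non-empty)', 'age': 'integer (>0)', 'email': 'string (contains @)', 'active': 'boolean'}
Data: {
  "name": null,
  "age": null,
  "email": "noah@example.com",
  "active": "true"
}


Validating each field against schema:
  name: FAIL (null is not a string)
  age: FAIL (null is not an integer)
  email: OK (string with @)
  active: FAIL ("true" is not a boolean)

Result: INVALID (3 errors: name, age, active)

INVALID (3 errors: name, age, active)


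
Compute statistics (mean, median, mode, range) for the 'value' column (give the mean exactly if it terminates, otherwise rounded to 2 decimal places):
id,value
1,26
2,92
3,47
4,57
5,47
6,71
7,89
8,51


Data: [26, 92, 47, 57, 47, 71, 89, 51]
Count: 8
Sum: 480
Mean: 480/8 = 60
Sorted: [26, 47, 47, 51, 57, 71, 89, 92]
Median: 54.0
Mode: 47 (2 times)
Range: 92 - 26 = 66
Min: 26, Max: 92

mean=60, median=54.0, mode=47, range=66


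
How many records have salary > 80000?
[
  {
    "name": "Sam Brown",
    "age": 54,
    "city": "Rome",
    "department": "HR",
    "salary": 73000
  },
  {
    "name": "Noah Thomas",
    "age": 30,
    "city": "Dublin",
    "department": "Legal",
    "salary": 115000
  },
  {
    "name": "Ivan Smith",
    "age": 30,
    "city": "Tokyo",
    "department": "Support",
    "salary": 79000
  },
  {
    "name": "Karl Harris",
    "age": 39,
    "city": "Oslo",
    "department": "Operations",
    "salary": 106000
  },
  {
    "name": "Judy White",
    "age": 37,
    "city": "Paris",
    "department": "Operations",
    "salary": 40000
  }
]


Data: 5 records
Condition: salary > 80000

Checking each record:
  Sam Brown: 73000
  Noah Thomas: 115000 MATCH
  Ivan Smith: 79000
  Karl Harris: 106000 MATCH
  Judy White: 40000

Count: 2

2


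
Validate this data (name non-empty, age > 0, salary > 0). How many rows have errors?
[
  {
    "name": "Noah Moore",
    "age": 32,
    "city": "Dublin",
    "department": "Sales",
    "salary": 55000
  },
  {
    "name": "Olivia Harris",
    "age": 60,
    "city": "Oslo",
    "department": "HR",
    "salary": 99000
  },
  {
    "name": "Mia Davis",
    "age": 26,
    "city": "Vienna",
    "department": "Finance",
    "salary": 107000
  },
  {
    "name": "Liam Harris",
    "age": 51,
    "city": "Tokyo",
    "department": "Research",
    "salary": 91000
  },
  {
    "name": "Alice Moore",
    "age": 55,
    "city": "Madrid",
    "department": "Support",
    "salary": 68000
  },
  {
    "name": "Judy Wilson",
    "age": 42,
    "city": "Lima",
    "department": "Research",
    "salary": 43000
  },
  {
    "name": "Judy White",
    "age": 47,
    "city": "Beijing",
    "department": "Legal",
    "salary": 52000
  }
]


Validating 7 records:
Rules: name non-empty, age > 0, salary > 0

  Row 1 (Noah Moore): OK
  Row 2 (Olivia Harris): OK
  Row 3 (Mia Davis): OK
  Row 4 (Liam Harris): OK
  Row 5 (Alice Moore): OK
  Row 6 (Judy Wilson): OK
  Row 7 (Judy White): OK

Total errors: 0

0 errors


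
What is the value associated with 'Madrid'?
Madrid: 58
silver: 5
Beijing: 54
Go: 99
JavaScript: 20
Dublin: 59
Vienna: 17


Looking up key 'Madrid'
Value: 58

58


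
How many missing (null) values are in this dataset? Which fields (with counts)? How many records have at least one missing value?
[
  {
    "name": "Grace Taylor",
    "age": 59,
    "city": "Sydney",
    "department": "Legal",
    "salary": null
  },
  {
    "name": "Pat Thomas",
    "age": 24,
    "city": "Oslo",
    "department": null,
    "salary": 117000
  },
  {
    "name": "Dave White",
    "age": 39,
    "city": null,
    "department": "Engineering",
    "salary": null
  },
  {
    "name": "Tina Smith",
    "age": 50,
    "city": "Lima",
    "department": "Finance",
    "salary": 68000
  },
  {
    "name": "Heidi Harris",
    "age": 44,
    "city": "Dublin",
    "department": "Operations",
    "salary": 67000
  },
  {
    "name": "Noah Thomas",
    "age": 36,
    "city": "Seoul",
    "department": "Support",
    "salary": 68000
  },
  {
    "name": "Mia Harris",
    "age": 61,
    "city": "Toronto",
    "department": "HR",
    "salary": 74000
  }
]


Checking for missing (null) values in 7 records:

  Grace Taylor: salary
  Pat Thomas: department
  Dave White: city, salary
  Tina Smith: complete
  Heidi Harris: complete
  Noah Thomas: complete
  Mia Harris: complete

Per field:
  name: 0 missing
  age: 0 missing
  city: 1 missing
  department: 1 missing
  salary: 2 missing

Total missing values: 4
Records with any missing: 3

4 missing values (city: 1, department: 1, salary: 2); 3 incomplete records


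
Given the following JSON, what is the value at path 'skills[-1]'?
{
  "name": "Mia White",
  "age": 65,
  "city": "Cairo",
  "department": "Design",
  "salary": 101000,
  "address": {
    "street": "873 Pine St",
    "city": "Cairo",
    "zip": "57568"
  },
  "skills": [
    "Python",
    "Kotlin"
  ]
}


Query: skills[-1]
Path: skills -> last element
Value: Kotlin

Kotlin


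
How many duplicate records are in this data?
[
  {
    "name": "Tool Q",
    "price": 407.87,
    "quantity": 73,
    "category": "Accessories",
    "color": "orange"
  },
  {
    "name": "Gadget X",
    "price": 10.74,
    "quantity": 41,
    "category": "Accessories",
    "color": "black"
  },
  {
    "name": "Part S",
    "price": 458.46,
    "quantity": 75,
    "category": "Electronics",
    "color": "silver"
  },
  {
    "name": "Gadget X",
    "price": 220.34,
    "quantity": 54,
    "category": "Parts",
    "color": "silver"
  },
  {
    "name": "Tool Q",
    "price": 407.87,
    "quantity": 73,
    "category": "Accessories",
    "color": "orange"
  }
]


Checking 5 records for duplicates:

  Row 1: Tool Q ($407.87, qty 73)
  Row 2: Gadget X ($10.74, qty 41)
  Row 3: Part S ($458.46, qty 75)
  Row 4: Gadget X ($220.34, qty 54)
  Row 5: Tool Q ($407.87, qty 73) <-- DUPLICATE

Duplicates found: 1
Unique records: 4

1 duplicates, 4 unique


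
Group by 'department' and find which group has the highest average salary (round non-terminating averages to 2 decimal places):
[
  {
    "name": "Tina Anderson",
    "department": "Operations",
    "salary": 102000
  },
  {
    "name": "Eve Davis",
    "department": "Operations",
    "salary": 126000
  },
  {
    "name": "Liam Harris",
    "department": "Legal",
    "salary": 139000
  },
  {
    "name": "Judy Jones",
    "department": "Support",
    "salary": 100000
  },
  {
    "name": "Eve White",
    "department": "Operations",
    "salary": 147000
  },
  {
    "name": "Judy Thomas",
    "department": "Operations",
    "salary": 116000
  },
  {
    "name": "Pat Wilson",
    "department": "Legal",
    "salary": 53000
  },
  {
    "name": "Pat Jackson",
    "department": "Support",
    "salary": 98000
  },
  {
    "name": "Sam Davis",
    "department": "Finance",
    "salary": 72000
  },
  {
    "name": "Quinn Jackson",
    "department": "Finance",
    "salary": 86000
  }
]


Group by: department

Groups:
  Finance: 2 people, avg salary = 158000/2 = $79000
  Legal: 2 people, avg salary = 192000/2 = $96000
  Operations: 4 people, avg salary = 491000/4 = $122750
  Support: 2 people, avg salary = 198000/2 = $99000

Highest average salary: Operations ($122750)

Operations ($122750)


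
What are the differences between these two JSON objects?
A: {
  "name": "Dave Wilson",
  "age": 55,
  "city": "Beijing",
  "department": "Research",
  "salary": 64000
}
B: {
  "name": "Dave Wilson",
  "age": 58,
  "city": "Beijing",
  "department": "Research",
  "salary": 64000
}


Comparing each field (in key order):
  name: same
  age: DIFFERENT
  city: same
  department: same
  salary: same
Differences:
  age: 55 -> 58

1 field(s) changed

1 change: age


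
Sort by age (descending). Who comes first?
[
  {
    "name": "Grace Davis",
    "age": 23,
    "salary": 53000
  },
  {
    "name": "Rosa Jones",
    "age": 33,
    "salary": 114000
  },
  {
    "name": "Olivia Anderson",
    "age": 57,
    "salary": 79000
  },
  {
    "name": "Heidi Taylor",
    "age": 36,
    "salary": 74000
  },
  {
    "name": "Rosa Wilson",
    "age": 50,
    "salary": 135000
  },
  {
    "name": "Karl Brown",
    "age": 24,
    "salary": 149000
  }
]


Sort by: age (descending)

Sorted order:
  1. Olivia Anderson (age = 57)
  2. Rosa Wilson (age = 50)
  3. Heidi Taylor (age = 36)
  4. Rosa Jones (age = 33)
  5. Karl Brown (age = 24)
  6. Grace Davis (age = 23)

First: Olivia Anderson

Olivia Anderson


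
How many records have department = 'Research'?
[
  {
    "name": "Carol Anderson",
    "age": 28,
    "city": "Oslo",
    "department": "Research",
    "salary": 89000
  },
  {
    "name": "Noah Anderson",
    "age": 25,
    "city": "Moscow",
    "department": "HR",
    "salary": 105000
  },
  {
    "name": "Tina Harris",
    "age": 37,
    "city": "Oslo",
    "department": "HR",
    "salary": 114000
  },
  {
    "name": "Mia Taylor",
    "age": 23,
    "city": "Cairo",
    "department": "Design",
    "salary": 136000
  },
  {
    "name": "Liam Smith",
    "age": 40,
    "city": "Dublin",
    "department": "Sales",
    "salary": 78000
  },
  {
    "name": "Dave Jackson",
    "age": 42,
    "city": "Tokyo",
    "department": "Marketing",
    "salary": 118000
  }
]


Data: 6 records
Condition: department = 'Research'

Checking each record:
  Carol Anderson: Research MATCH
  Noah Anderson: HR
  Tina Harris: HR
  Mia Taylor: Design
  Liam Smith: Sales
  Dave Jackson: Marketing

Count: 1

1


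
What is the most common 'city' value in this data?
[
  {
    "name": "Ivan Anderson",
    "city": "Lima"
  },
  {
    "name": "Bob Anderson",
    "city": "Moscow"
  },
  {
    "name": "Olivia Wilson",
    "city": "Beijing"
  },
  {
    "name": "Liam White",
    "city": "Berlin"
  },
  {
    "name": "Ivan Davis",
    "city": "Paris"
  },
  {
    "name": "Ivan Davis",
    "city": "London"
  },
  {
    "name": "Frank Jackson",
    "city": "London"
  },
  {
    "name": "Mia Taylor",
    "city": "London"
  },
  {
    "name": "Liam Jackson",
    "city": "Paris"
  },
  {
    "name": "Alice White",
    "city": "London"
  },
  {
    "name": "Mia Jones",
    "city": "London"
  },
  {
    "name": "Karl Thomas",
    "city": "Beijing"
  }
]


Counting 'city' values across 12 records:

  London: 5 #####
  Beijing: 2 ##
  Paris: 2 ##
  Lima: 1 #
  Moscow: 1 #
  Berlin: 1 #

Most common: London (5 times)

London (5 times)


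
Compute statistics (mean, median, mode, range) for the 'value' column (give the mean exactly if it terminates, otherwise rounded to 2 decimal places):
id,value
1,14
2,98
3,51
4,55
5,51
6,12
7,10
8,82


Data: [14, 98, 51, 55, 51, 12, 10, 82]
Count: 8
Sum: 373
Mean: 373/8 = 46.625
Sorted: [10, 12, 14, 51, 51, 55, 82, 98]
Median: 51.0
Mode: 51 (2 times)
Range: 98 - 10 = 88
Min: 10, Max: 98

mean=46.625, median=51.0, mode=51, range=88


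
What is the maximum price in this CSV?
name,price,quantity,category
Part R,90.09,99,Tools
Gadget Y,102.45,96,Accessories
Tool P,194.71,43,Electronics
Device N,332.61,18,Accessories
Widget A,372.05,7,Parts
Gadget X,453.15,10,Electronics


Computing maximum price:
Values: [90.09, 102.45, 194.71, 332.61, 372.05, 453.15]
Max = 453.15

453.15


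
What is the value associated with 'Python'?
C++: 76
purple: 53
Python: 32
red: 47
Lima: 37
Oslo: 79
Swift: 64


Looking up key 'Python'
Value: 32

32


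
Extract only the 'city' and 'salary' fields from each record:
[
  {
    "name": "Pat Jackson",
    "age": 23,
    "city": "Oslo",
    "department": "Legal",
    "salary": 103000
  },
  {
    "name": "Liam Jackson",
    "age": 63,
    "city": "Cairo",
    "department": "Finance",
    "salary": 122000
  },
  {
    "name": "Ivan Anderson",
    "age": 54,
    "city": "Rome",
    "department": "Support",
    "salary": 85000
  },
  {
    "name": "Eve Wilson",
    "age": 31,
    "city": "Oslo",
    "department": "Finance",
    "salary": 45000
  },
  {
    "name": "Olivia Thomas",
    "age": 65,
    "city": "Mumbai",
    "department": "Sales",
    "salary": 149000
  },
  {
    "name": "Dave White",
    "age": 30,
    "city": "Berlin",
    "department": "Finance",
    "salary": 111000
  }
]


Original: 6 records with fields: name, age, city, department, salary
Keep: ['city', 'salary']
Drop: ['name', 'age', 'department']
Result: 6 records, 2 fields each

[
  {
    "city": "Oslo",
    "salary": 103000
  },
  {
    "city": "Cairo",
    "salary": 122000
  },
  {
    "city": "Rome",
    "salary": 85000
  },
  {
    "city": "Oslo",
    "salary": 45000
  },
  {
    "city": "Mumbai",
    "salary": 149000
  },
  {
    "city": "Berlin",
    "salary": 111000
  }
]


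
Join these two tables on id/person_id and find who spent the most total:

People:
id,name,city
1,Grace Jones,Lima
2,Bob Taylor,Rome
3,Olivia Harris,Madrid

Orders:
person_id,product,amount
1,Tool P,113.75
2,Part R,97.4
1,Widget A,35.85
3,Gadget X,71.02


Join on: people.id = orders.person_id

Joined rows:
  Grace Jones (Lima) bought Tool P for $113.75
  Bob Taylor (Rome) bought Part R for $97.4
  Grace Jones (Lima) bought Widget A for $35.85
  Olivia Harris (Madrid) bought Gadget X for $71.02

Total per person:
  Grace Jones: $149.60
  Bob Taylor: $97.40
  Olivia Harris: $71.02

Top spender: Grace Jones ($149.60)

Grace Jones ($149.60)


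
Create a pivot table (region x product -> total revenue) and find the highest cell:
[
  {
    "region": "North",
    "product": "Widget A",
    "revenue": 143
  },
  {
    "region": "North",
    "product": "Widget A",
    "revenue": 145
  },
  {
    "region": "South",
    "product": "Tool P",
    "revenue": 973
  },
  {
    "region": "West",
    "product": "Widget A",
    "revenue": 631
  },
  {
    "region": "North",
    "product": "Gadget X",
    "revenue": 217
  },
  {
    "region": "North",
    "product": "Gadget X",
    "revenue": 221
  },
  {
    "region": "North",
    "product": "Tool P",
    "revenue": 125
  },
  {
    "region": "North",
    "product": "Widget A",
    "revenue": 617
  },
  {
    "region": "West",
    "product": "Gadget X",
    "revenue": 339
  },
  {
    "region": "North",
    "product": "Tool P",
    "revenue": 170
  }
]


Pivot: region (rows) x product (columns) -> total revenue

     Gadget X      Tool P        Widget A    
North          438           295           905  
South            0           973             0  
West           339             0           631  

Highest: South / Tool P = $973

South / Tool P = $973


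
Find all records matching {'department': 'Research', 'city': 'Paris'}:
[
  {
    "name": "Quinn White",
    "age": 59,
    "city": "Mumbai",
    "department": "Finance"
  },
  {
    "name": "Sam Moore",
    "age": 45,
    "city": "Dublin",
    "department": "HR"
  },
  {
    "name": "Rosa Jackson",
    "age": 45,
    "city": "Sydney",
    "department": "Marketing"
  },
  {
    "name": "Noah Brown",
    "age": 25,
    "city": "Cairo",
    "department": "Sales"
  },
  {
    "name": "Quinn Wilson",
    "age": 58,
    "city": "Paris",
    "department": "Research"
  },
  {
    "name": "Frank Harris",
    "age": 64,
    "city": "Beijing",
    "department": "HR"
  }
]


Search criteria: {'department': 'Research', 'city': 'Paris'}

Checking 6 records:
  Quinn White: {department: Finance, city: Mumbai}
  Sam Moore: {department: HR, city: Dublin}
  Rosa Jackson: {department: Marketing, city: Sydney}
  Noah Brown: {department: Sales, city: Cairo}
  Quinn Wilson: {department: Research, city: Paris} <-- MATCH
  Frank Harris: {department: HR, city: Beijing}

Matches: ["Quinn Wilson"]

["Quinn Wilson"]


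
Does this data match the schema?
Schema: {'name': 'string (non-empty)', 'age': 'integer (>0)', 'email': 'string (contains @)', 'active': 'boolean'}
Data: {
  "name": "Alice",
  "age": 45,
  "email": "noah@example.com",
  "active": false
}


Validating each field against schema:
  name: OK (non-empty string)
  age: OK (positive integer)
  email: OK (string with @)
  active: OK (boolean)

Result: VALID

VALID


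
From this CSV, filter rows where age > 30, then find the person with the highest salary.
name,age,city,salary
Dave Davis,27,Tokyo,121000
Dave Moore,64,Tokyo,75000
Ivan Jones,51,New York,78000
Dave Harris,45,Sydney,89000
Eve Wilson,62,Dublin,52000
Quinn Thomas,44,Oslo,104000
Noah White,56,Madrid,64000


Filter: age > 30
Sort by: salary (descending)

Filtered records (6):
  Quinn Thomas, age 44, salary $104000
  Dave Harris, age 45, salary $89000
  Ivan Jones, age 51, salary $78000
  Dave Moore, age 64, salary $75000
  Noah White, age 56, salary $64000
  Eve Wilson, age 62, salary $52000

Highest salary: Quinn Thomas ($104000)

Quinn Thomas


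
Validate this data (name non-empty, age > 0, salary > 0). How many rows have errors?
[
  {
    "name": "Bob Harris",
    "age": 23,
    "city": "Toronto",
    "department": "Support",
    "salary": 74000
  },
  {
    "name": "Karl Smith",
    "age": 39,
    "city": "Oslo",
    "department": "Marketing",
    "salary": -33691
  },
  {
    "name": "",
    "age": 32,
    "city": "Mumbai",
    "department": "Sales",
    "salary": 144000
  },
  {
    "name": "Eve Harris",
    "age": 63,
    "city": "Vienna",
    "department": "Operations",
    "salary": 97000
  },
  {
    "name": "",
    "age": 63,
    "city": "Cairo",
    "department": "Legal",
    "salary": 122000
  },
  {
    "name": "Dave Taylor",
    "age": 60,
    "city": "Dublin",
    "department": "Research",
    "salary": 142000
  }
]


Validating 6 records:
Rules: name non-empty, age > 0, salary > 0

  Row 1 (Bob Harris): OK
  Row 2 (Karl Smith): negative salary: -33691
  Row 3 (???): empty name
  Row 4 (Eve Harris): OK
  Row 5 (???): empty name
  Row 6 (Dave Taylor): OK

Total errors: 3

3 errors


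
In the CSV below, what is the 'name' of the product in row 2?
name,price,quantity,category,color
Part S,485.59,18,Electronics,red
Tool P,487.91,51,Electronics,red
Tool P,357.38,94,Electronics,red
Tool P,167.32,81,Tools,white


Query: Row 2 ('Tool P'), column 'name'
Value: Tool P

Tool P


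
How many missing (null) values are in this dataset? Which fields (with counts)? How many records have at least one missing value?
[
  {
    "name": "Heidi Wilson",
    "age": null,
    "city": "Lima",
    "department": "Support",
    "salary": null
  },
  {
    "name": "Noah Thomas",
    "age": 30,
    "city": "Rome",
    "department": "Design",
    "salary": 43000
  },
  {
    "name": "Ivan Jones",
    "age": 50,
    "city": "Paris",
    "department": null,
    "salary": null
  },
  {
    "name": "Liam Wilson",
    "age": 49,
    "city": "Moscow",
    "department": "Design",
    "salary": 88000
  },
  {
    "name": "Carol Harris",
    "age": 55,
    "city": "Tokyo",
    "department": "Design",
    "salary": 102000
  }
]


Checking for missing (null) values in 5 records:

  Heidi Wilson: age, salary
  Noah Thomas: complete
  Ivan Jones: department, salary
  Liam Wilson: complete
  Carol Harris: complete

Per field:
  name: 0 missing
  age: 1 missing
  city: 0 missing
  department: 1 missing
  salary: 2 missing

Total missing values: 4
Records with any missing: 2

4 missing values (age: 1, department: 1, salary: 2); 2 incomplete records


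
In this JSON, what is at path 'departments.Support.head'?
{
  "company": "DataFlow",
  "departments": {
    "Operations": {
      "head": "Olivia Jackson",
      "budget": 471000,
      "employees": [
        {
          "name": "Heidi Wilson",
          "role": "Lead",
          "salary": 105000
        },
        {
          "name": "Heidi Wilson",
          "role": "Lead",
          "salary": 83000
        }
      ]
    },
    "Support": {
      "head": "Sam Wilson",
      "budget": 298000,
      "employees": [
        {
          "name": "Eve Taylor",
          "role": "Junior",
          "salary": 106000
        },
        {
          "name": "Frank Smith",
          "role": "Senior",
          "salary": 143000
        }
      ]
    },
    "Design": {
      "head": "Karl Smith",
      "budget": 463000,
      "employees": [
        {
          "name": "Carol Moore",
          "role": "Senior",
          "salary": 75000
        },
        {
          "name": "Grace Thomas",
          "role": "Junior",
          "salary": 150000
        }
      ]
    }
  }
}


Path: departments.Support.head

Navigate:
  -> departments
  -> Support
  -> head = 'Sam Wilson'

Sam Wilson


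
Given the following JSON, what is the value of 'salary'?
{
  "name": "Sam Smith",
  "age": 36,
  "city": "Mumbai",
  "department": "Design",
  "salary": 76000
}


Looking up field 'salary'
Value: 76000

76000


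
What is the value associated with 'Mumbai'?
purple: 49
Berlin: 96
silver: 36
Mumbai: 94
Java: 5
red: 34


Looking up key 'Mumbai'
Value: 94

94


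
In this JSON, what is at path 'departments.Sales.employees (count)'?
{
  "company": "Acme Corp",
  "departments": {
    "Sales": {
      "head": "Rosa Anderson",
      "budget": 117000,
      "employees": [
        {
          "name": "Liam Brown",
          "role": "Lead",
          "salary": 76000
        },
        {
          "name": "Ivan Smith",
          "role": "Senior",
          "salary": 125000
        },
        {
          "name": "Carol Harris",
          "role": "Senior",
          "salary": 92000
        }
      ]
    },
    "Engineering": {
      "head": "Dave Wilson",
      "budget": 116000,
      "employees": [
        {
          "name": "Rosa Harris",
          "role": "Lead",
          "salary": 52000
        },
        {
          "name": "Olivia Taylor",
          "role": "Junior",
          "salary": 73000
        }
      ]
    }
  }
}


Path: departments.Sales.employees (count)

Navigate:
  -> departments
  -> Sales
  -> employees (array, length 3)

3


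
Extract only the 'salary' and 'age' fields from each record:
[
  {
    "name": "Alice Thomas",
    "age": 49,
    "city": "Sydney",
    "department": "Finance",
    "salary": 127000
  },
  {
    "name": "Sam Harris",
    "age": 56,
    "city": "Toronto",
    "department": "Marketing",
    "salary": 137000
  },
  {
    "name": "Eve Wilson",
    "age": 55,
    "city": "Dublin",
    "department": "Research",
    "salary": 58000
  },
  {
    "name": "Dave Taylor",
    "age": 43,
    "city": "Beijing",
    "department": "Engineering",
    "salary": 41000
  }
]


Original: 4 records with fields: name, age, city, department, salary
Keep: ['salary', 'age']
Drop: ['name', 'city', 'department']
Result: 4 records, 2 fields each

[
  {
    "salary": 127000,
    "age": 49
  },
  {
    "salary": 137000,
    "age": 56
  },
  {
    "salary": 58000,
    "age": 55
  },
  {
    "salary": 41000,
    "age": 43
  }
]


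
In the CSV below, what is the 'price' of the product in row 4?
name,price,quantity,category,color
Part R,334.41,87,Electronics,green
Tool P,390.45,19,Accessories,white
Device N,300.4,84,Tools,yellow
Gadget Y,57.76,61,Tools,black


Query: Row 4 ('Gadget Y'), column 'price'
Value: 57.76

57.76


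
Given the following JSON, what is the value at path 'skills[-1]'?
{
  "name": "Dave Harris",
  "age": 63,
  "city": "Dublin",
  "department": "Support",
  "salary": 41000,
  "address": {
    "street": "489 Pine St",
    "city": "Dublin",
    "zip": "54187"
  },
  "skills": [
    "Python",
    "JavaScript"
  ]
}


Query: skills[-1]
Path: skills -> last element
Value: JavaScript

JavaScript


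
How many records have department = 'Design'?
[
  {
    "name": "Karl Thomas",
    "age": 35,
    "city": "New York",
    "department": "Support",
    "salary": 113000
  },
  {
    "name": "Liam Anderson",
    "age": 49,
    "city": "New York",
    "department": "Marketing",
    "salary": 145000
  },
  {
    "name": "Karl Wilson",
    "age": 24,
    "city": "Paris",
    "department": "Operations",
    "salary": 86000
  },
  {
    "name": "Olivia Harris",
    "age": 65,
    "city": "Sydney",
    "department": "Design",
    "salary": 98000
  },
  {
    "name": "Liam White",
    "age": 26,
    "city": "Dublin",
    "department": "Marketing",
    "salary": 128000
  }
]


Data: 5 records
Condition: department = 'Design'

Checking each record:
  Karl Thomas: Support
  Liam Anderson: Marketing
  Karl Wilson: Operations
  Olivia Harris: Design MATCH
  Liam White: Marketing

Count: 1

1


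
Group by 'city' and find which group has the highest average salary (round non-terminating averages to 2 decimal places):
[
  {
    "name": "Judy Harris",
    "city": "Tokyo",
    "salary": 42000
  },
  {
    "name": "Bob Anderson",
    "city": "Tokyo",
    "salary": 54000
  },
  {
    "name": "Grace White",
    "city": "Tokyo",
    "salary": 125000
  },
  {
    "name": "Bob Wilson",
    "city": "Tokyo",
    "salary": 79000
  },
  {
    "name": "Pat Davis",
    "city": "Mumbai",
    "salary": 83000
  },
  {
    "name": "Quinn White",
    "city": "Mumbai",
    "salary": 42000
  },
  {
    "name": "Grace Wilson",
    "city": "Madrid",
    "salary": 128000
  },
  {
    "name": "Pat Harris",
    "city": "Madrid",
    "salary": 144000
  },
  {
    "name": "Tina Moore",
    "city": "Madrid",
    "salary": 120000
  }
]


Group by: city

Groups:
  Madrid: 3 people, avg salary = 392000/3 ≈ $130666.67
  Mumbai: 2 people, avg salary = 125000/2 = $62500
  Tokyo: 4 people, avg salary = 300000/4 = $75000

Highest average salary: Madrid (≈$130666.67)

Madrid (≈$130666.67)


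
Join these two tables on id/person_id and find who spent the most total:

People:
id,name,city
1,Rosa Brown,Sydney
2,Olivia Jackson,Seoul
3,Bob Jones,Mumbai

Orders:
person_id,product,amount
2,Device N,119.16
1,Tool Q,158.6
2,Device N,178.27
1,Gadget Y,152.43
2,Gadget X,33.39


Join on: people.id = orders.person_id

Joined rows:
  Olivia Jackson (Seoul) bought Device N for $119.16
  Rosa Brown (Sydney) bought Tool Q for $158.6
  Olivia Jackson (Seoul) bought Device N for $178.27
  Rosa Brown (Sydney) bought Gadget Y for $152.43
  Olivia Jackson (Seoul) bought Gadget X for $33.39

Total per person:
  Olivia Jackson: $330.82
  Rosa Brown: $311.03

Top spender: Olivia Jackson ($330.82)

Olivia Jackson ($330.82)


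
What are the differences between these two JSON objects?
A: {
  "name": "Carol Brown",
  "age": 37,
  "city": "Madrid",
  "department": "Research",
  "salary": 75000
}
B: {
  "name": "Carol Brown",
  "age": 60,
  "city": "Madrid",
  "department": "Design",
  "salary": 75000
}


Comparing each field (in key order):
  name: same
  age: DIFFERENT
  city: same
  department: DIFFERENT
  salary: same
Differences:
  age: 37 -> 60
  department: Research -> Design

2 field(s) changed

2 changes: age, department


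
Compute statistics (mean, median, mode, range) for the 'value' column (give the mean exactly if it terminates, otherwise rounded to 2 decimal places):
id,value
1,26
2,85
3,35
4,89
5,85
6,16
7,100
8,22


Data: [26, 85, 35, 89, 85, 16, 100, 22]
Count: 8
Sum: 458
Mean: 458/8 = 57.25
Sorted: [16, 22, 26, 35, 85, 85, 89, 100]
Median: 60.0
Mode: 85 (2 times)
Range: 100 - 16 = 84
Min: 16, Max: 100

mean=57.25, median=60.0, mode=85, range=84


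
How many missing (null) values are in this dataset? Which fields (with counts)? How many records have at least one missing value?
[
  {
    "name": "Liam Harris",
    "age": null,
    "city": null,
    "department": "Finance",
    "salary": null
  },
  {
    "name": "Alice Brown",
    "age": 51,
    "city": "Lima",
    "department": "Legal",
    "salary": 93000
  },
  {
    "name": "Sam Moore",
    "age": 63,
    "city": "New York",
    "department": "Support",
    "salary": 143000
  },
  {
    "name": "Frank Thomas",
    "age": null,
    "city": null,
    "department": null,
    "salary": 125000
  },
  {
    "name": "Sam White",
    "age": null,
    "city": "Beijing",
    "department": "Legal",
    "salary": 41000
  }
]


Checking for missing (null) values in 5 records:

  Liam Harris: age, city, salary
  Alice Brown: complete
  Sam Moore: complete
  Frank Thomas: age, city, department
  Sam White: age

Per field:
  name: 0 missing
  age: 3 missing
  city: 2 missing
  department: 1 missing
  salary: 1 missing

Total missing values: 7
Records with any missing: 3

7 missing values (age: 3, city: 2, department: 1, salary: 1); 3 incomplete records


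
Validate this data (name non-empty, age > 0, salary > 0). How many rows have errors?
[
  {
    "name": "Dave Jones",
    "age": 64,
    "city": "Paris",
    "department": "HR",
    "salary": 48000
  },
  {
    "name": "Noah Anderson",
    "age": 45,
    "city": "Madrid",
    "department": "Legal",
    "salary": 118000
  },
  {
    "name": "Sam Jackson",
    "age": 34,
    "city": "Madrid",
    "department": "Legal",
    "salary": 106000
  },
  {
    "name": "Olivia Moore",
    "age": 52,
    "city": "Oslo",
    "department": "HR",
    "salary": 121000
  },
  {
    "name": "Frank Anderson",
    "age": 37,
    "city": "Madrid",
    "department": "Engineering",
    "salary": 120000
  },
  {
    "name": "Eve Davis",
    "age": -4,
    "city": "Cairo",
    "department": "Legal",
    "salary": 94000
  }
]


Validating 6 records:
Rules: name non-empty, age > 0, salary > 0

  Row 1 (Dave Jones): OK
  Row 2 (Noah Anderson): OK
  Row 3 (Sam Jackson): OK
  Row 4 (Olivia Moore): OK
  Row 5 (Frank Anderson): OK
  Row 6 (Eve Davis): negative age: -4

Total errors: 1

1 errors


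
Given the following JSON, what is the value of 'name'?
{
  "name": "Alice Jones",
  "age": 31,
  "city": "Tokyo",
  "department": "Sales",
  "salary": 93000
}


Looking up field 'name'
Value: Alice Jones

Alice Jones


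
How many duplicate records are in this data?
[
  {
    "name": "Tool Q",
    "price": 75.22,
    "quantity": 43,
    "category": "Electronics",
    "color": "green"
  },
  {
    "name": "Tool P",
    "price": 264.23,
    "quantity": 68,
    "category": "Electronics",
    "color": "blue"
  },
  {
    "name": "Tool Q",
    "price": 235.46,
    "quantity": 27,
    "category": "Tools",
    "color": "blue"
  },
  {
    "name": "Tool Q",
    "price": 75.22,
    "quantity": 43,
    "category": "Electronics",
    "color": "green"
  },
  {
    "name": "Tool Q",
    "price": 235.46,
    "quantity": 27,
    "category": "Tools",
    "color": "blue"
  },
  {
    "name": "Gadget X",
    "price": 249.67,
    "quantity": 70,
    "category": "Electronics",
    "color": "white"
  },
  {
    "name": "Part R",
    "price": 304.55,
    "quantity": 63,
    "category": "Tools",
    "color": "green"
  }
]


Checking 7 records for duplicates:

  Row 1: Tool Q ($75.22, qty 43)
  Row 2: Tool P ($264.23, qty 68)
  Row 3: Tool Q ($235.46, qty 27)
  Row 4: Tool Q ($75.22, qty 43) <-- DUPLICATE
  Row 5: Tool Q ($235.46, qty 27) <-- DUPLICATE
  Row 6: Gadget X ($249.67, qty 70)
  Row 7: Part R ($304.55, qty 63)

Duplicates found: 2
Unique records: 5

2 duplicates, 5 unique


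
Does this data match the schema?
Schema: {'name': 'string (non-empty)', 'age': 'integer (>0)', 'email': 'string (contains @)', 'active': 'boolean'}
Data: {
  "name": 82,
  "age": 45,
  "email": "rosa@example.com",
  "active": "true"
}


Validating each field against schema:
  name: FAIL (82 is not a string)
  age: OK (positive integer)
  email: OK (string with @)
  active: FAIL ("true" is not a boolean)

Result: INVALID (2 errors: name, active)

INVALID (2 errors: name, active)


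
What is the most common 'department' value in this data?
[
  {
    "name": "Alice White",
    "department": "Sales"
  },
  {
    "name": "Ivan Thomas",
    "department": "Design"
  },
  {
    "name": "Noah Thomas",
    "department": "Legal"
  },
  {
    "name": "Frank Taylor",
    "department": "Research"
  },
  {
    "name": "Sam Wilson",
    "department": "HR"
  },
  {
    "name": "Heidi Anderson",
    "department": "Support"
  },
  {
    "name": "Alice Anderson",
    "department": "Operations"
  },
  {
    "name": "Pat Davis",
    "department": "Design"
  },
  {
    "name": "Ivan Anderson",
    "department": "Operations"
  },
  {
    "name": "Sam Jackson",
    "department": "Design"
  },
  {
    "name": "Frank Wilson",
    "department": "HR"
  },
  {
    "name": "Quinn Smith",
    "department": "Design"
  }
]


Counting 'department' values across 12 records:

  Design: 4 ####
  HR: 2 ##
  Operations: 2 ##
  Sales: 1 #
  Legal: 1 #
  Research: 1 #
  Support: 1 #

Most common: Design (4 times)

Design (4 times)


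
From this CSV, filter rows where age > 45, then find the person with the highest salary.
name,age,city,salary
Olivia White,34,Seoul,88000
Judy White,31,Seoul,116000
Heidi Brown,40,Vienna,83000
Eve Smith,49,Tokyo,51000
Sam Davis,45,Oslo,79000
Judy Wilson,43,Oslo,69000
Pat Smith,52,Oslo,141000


Filter: age > 45
Sort by: salary (descending)

Filtered records (2):
  Pat Smith, age 52, salary $141000
  Eve Smith, age 49, salary $51000

Highest salary: Pat Smith ($141000)

Pat Smith


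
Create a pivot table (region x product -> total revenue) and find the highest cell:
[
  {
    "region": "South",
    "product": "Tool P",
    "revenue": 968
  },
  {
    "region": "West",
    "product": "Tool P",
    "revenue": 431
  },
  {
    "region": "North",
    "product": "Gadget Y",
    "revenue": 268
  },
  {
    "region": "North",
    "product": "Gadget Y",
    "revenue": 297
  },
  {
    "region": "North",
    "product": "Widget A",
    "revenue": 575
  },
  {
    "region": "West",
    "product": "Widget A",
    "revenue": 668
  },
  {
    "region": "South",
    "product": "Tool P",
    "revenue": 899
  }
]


Pivot: region (rows) x product (columns) -> total revenue

     Gadget Y      Tool P        Widget A    
North          565             0           575  
South            0          1867             0  
West             0           431           668  

Highest: South / Tool P = $1867

South / Tool P = $1867


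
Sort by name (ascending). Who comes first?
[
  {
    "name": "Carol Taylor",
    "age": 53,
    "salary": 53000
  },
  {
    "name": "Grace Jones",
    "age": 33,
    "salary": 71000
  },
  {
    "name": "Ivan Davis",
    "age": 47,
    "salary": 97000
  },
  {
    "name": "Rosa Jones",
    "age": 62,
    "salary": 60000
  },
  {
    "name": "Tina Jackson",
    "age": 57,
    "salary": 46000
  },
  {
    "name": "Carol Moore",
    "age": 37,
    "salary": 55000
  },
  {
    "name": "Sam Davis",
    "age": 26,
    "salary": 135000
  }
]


Sort by: name (ascending)

Sorted order:
  1. Carol Moore (name = Carol Moore)
  2. Carol Taylor (name = Carol Taylor)
  3. Grace Jones (name = Grace Jones)
  4. Ivan Davis (name = Ivan Davis)
  5. Rosa Jones (name = Rosa Jones)
  6. Sam Davis (name = Sam Davis)
  7. Tina Jackson (name = Tina Jackson)

First: Carol Moore

Carol Moore


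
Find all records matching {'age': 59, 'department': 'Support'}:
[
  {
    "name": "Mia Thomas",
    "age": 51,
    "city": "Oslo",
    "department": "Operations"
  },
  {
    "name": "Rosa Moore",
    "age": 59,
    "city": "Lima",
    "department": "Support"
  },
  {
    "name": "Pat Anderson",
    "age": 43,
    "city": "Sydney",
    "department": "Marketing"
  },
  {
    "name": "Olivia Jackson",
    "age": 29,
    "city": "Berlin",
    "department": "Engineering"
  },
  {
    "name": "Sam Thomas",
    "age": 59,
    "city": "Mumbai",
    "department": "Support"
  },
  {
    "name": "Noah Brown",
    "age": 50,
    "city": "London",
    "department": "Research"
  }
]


Search criteria: {'age': 59, 'department': 'Support'}

Checking 6 records:
  Mia Thomas: {age: 51, department: Operations}
  Rosa Moore: {age: 59, department: Support} <-- MATCH
  Pat Anderson: {age: 43, department: Marketing}
  Olivia Jackson: {age: 29, department: Engineering}
  Sam Thomas: {age: 59, department: Support} <-- MATCH
  Noah Brown: {age: 50, department: Research}

Matches: ["Rosa Moore", "Sam Thomas"]

["Rosa Moore", "Sam Thomas"]


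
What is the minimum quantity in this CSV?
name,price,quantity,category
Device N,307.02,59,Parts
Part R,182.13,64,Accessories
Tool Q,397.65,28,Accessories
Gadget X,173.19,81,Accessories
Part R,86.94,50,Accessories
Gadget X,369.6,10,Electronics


Computing minimum quantity:
Values: [59, 64, 28, 81, 50, 10]
Min = 10

10


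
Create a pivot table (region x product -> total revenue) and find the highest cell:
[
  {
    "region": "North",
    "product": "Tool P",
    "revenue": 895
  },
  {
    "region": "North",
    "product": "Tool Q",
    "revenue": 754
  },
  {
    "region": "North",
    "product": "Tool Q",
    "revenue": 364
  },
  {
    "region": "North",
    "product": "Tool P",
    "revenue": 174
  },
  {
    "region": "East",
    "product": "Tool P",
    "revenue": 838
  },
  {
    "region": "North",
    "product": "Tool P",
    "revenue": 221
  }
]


Pivot: region (rows) x product (columns) -> total revenue

     Tool P        Tool Q      
East           838             0  
North         1290          1118  

Highest: North / Tool P = $1290

North / Tool P = $1290


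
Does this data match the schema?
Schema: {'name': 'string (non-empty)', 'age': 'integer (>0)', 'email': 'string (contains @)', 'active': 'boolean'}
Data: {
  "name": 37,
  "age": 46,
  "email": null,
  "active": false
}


Validating each field against schema:
  name: FAIL (37 is not a string)
  age: OK (positive integer)
  email: FAIL (null is not a string)
  active: OK (boolean)

Result: INVALID (2 errors: name, email)

INVALID (2 errors: name, email)
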